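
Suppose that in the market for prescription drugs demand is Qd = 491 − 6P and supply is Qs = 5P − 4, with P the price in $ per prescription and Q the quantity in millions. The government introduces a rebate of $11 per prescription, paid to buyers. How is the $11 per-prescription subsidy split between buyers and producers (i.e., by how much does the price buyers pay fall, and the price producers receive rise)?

Before the subsidy: set 491 − 6P = 5P − 4 → P* = $45, Q* = 221.
With a per-unit subsidy paid to buyers, each effectively pays P − 11, so demand becomes Qd = 491 − 6(P − 11).
Solving gives Q = 251 with buyers paying $40 and producers receiving $51 (the $11 wedge).
Gain to buyers: $5; to producers: $6. (They sum to $11.)

Buyers gain $5 per prescription; producers gain $6 per prescription.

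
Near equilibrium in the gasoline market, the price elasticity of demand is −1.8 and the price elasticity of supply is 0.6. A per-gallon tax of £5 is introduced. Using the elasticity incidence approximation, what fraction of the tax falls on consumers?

Incidence ratio: consumers' share ≈ εs / (εs + |εd|) = 0.6 / (0.6 + 1.8) = 0.25.
Supply is the less elastic side, so consumers bear the smaller share.

Consumers' share ≈ 0.25.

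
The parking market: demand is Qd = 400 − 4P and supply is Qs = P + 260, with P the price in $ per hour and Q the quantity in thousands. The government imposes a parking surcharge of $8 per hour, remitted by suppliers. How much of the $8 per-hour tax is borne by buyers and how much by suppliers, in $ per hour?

Without the tax, 400 − 4P = P + 260 gives 5P = 140, so P* = $28 and Q* = 288.
With the tax collected from suppliers, supply shifts: Qs = (P − 8) + 260.
Solving gives Q = 281.6 with buyers paying $29.6 and suppliers receiving $21.6 (the $8 wedge).
Burden on buyers: $1.6; on suppliers: $6.4. (They sum to $8.)

Buyers bear $1.6 per hour; suppliers bear $6.4 per hour.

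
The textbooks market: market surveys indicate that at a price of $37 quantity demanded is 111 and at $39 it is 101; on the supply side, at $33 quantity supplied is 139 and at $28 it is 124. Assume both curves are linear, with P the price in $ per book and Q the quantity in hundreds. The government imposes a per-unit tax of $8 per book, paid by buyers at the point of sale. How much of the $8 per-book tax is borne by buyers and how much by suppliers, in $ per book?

Buyers bear $3 per book; suppliers bear $5 per book.

Demand slope: (101 − 111)/(39 − 37) = -5, so Qd = 296 − 5P.
Supply slope: (124 − 139)/(28 − 33) = 3, so Qs = 3P + 40.
Without the tax, 296 − 5P = 3P + 40 gives 8P = 256, so P* = $32 and Q* = 136.
With the tax collected from buyers, demand (in seller-price terms) shifts: Qd = 296 − 5(P + 8).
Solving gives Q = 121 with buyers paying $35 and suppliers receiving $27 (the $8 wedge).
Burden on buyers: $3; on suppliers: $5. (They sum to $8.)
The less price-elastic side of the market bears the larger share of a per-unit tax.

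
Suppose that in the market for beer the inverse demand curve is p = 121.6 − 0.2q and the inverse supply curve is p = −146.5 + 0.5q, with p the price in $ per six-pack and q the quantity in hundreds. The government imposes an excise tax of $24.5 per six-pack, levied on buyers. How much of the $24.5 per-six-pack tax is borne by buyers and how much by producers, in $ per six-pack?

Inverting to q(p) form: qd = 608 − 5p; qs = 2p + 293.
Before the tax: set 608 − 5p = 2p + 293 → p* = $45, q* = 383.
With the tax collected from buyers, demand (in seller-price terms) shifts: qd = 608 − 5(p + 24.5).
Solving gives q = 348 with buyers paying $52 and producers receiving $27.5 (the $24.5 wedge).
Burden on buyers: $7; on producers: $17.5. (They sum to $24.5.)
The less price-elastic side of the market bears the larger share of a per-unit tax.

Buyers bear $7 per six-pack; producers bear $17.5 per six-pack.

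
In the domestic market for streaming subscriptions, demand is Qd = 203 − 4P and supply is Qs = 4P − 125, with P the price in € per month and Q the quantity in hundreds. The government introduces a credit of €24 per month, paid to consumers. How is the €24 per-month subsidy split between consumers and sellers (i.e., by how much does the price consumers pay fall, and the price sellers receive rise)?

Consumers gain €12 per month; sellers gain €12 per month.

Before the subsidy: set 203 − 4P = 4P − 125 → P* = €41, Q* = 39.
With a per-unit subsidy paid to consumers, each effectively pays P − 24, so demand becomes Qd = 203 − 4(P − 24).
New equilibrium: consumers pay €29, sellers receive €53, Q = 87. (Wedge: Pb − Ps = −24.)
Gain to consumers: €12; to sellers: €12. (They sum to €24.)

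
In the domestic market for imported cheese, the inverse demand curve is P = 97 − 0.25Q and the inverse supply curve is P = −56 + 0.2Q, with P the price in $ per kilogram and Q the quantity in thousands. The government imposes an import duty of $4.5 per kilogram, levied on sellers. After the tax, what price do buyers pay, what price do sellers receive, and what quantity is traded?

Inverting to Q(P) form: Qd = 388 − 4P; Qs = 5P + 280.
Before the tax: set 388 − 4P = 5P + 280 → P* = $12, Q* = 340.
With the tax collected from sellers, supply shifts: Qs = 5(P − 4.5) + 280.
New equilibrium: buyers pay $14.5, sellers receive $10, Q = 330. (Wedge: Pb − Ps = 4.5.)

Buyers pay $14.5; sellers receive $10; quantity = 330.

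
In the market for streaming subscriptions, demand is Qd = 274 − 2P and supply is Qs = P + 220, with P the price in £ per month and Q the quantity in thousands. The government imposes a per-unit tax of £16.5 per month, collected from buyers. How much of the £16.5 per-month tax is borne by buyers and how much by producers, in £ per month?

Before the tax: set 274 − 2P = P + 220 → P* = £18, Q* = 238.
With the tax collected from buyers, demand (in seller-price terms) shifts: Qd = 274 − 2(P + 16.5).
Solving gives Q = 227 with buyers paying £23.5 and producers receiving £7 (the £16.5 wedge).
Burden on buyers: £5.5; on producers: £11. (They sum to £16.5.)
The less price-elastic side of the market bears the larger share of a per-unit tax.

Buyers bear £5.5 per month; producers bear £11 per month.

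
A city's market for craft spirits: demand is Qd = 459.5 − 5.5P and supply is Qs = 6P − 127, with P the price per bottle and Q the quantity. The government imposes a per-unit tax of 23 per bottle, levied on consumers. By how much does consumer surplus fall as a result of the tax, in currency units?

Without the tax, 459.5 − 5.5P = 6P − 127 gives 11.5P = 586.5, so P* = 51 and Q* = 179.
With the tax collected from consumers, demand (in seller-price terms) shifts: Qd = 459.5 − 5.5(P + 23).
Solving gives Q = 113 with consumers paying 63 and producers receiving 40 (the 23 wedge).
ΔCS is the trapezoid between Q = 113 and Q = 179 of height 12: ½ · (179 + 113) · 12 = 1752.

Consumer surplus falls by 1752.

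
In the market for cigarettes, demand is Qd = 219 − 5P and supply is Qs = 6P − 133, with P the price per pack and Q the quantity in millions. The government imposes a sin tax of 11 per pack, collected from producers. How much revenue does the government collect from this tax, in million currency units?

Before the tax: set 219 − 5P = 6P − 133 → P* = 32, Q* = 59.
With the tax collected from producers, supply shifts: Qs = 6(P − 11) − 133.
Solving gives Q = 29 with consumers paying 38 and producers receiving 27 (the 11 wedge).
Revenue = t · Q = 11 · 29 = 319.

Tax revenue = 319 million.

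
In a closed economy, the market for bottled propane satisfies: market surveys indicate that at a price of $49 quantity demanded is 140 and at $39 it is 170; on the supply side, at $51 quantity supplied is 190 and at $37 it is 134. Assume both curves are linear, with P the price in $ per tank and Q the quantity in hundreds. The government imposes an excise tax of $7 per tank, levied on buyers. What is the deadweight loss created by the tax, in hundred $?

Deadweight loss = $42 hundred.

Demand slope: (170 − 140)/(39 − 49) = -3, so Qd = 287 − 3P.
Supply slope: (134 − 190)/(37 − 51) = 4, so Qs = 4P − 14.
Before the tax: set 287 − 3P = 4P − 14 → P* = $43, Q* = 158.
With the tax collected from buyers, demand (in seller-price terms) shifts: Qd = 287 − 3(P + 7).
Solving gives Q = 146 with buyers paying $47 and suppliers receiving $40 (the $7 wedge).
Quantity falls by |ΔQ| = |158 − 146| = 12.
DWL = ½ · t · |ΔQ| = ½ · 7 · 12 = $42.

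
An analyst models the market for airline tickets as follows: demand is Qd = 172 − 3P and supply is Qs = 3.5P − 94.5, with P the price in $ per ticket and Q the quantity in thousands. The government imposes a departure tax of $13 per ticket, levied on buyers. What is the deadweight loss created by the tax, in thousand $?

Before the tax: set 172 − 3P = 3.5P − 94.5 → P* = $41, Q* = 49.
With the tax collected from buyers, demand (in seller-price terms) shifts: Qd = 172 − 3(P + 13).
Solving gives Q = 28 with buyers paying $48 and sellers receiving $35 (the $13 wedge).
Quantity falls by |ΔQ| = |49 − 28| = 21.
DWL = ½ · t · |ΔQ| = ½ · 13 · 21 = $136.5.

Deadweight loss = $136.5 thousand.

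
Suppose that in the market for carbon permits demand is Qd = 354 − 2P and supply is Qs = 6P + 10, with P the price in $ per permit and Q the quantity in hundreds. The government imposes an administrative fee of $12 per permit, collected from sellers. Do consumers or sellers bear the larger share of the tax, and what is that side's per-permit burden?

Without the tax, 354 − 2P = 6P + 10 gives 8P = 344, so P* = $43 and Q* = 268.
With the tax collected from sellers, supply shifts: Qs = 6(P − 12) + 10.
Solving gives Q = 250 with consumers paying $52 and sellers receiving $40 (the $12 wedge).
Per-permit burden: consumers $9, sellers $3.
Consumers take the larger share because demand is less price-elastic here (demand slope 2 vs supply slope 6).

Consumers bear the larger share: $9 per permit.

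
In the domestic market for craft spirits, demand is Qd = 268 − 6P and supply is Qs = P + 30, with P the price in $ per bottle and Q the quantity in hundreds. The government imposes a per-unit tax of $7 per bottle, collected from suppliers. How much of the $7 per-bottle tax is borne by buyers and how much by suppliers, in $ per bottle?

Buyers bear $1 per bottle; suppliers bear $6 per bottle.

Without the tax, 268 − 6P = P + 30 gives 7P = 238, so P* = $34 and Q* = 64.
With the tax collected from suppliers, supply shifts: Qs = (P − 7) + 30.
New equilibrium: buyers pay $35, suppliers receive $28, Q = 58. (Wedge: Pb − Ps = 7.)
Burden on buyers: $1; on suppliers: $6. (They sum to $7.)
The less price-elastic side of the market bears the larger share of a per-unit tax.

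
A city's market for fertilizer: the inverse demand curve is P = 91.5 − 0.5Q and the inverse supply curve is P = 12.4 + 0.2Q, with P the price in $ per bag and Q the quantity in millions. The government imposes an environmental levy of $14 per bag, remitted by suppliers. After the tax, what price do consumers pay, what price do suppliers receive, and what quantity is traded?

Rewrite in direct form: Qd = 183 − 2P and Qs = 5P − 62.
Without the tax, 183 − 2P = 5P − 62 gives 7P = 245, so P* = $35 and Q* = 113.
With the tax collected from suppliers, supply shifts: Qs = 5(P − 14) − 62.
Solving gives Q = 93 with consumers paying $45 and suppliers receiving $31 (the $14 wedge).
The less price-elastic side of the market bears the larger share of a per-unit tax.

Consumers pay $45; suppliers receive $31; quantity = 93.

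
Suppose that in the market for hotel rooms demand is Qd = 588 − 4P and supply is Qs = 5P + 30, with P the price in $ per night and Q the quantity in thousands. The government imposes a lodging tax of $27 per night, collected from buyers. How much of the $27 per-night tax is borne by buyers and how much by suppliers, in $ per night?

Buyers bear $15 per night; suppliers bear $12 per night.

Without the tax, 588 − 4P = 5P + 30 gives 9P = 558, so P* = $62 and Q* = 340.
With the tax collected from buyers, demand (in seller-price terms) shifts: Qd = 588 − 4(P + 27).
New equilibrium: buyers pay $77, suppliers receive $50, Q = 280. (Wedge: Pb − Ps = 27.)
Burden on buyers: $15; on suppliers: $12. (They sum to $27.)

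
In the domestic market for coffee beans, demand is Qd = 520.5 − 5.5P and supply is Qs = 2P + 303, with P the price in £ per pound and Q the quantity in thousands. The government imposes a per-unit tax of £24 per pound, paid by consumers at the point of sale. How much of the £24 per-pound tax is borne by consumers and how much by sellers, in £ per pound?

Without the tax, 520.5 − 5.5P = 2P + 303 gives 7.5P = 217.5, so P* = £29 and Q* = 361.
With the tax collected from consumers, demand (in seller-price terms) shifts: Qd = 520.5 − 5.5(P + 24).
Solving gives Q = 325.8 with consumers paying £35.4 and sellers receiving £11.4 (the £24 wedge).
Burden on consumers: £6.4; on sellers: £17.6. (They sum to £24.)

Consumers bear £6.4 per pound; sellers bear £17.6 per pound.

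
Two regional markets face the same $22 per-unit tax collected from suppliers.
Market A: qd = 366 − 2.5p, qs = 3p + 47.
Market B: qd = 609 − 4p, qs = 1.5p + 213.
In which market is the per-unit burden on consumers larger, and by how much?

Market A, by $6.

Market A: pre-tax p* = $58, q* = 221; post-tax q = 191; per-unit burden on consumers = $12.
Market B: pre-tax p* = $72, q* = 321; post-tax q = 297; per-unit burden on consumers = $6.
Difference: $12 vs $6 → market A is larger by $6.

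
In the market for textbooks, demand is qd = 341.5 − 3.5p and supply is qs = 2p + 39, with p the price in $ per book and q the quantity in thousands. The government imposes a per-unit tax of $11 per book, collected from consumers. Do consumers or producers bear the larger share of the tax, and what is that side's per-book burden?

Without the tax, 341.5 − 3.5p = 2p + 39 gives 5.5p = 302.5, so p* = $55 and q* = 149.
With the tax collected from consumers, demand (in seller-price terms) shifts: qd = 341.5 − 3.5(p + 11).
New equilibrium: consumers pay $59, producers receive $48, q = 135. (Wedge: pb − ps = 11.)
Per-book burden: consumers $4, producers $7.
Producers take the larger share because supply is less price-elastic here (demand slope 3.5 vs supply slope 2).

Producers bear the larger share: $7 per book.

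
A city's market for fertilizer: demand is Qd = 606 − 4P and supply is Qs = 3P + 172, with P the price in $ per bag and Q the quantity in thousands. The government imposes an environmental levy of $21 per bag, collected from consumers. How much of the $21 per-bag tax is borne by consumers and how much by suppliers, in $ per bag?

Without the tax, 606 − 4P = 3P + 172 gives 7P = 434, so P* = $62 and Q* = 358.
With the tax collected from consumers, demand (in seller-price terms) shifts: Qd = 606 − 4(P + 21).
Solving gives Q = 322 with consumers paying $71 and suppliers receiving $50 (the $21 wedge).
Burden on consumers: $9; on suppliers: $12. (They sum to $21.)

Consumers bear $9 per bag; suppliers bear $12 per bag.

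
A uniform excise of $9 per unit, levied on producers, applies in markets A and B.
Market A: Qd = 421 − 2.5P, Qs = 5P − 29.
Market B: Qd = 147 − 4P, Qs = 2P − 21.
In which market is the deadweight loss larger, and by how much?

Market A: pre-tax P* = $60, Q* = 271; post-tax Q = 256; deadweight loss = $67.5.
Market B: pre-tax P* = $28, Q* = 35; post-tax Q = 23; deadweight loss = $54.
Difference: $67.5 vs $54 → market A is larger by $13.5.

Market A, by $13.5.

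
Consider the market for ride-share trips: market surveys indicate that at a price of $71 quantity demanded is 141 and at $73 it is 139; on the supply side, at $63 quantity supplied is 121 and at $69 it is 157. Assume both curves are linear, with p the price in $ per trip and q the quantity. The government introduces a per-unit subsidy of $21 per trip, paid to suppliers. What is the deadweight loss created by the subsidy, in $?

Deadweight loss = $189.

Demand slope: (139 − 141)/(73 − 71) = -1, so qd = 212 − p.
Supply slope: (157 − 121)/(69 − 63) = 6, so qs = 6p − 257.
Without the subsidy, 212 − p = 6p − 257 gives 7p = 469, so p* = $67 and q* = 145.
With a per-unit subsidy paid to suppliers, each receives p + 21 per unit sold, so supply becomes qs = 6(p + 21) − 257.
New equilibrium: consumers pay $49, suppliers receive $70, q = 163. (Wedge: pb − ps = −21.)
Quantity rises by |ΔQ| = |145 − 163| = 18.
DWL = ½ · t · |ΔQ| = ½ · 21 · 18 = $189.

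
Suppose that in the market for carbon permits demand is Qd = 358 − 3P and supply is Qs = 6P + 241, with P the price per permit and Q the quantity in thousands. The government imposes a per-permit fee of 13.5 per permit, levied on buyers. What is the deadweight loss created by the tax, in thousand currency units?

Before the tax: set 358 − 3P = 6P + 241 → P* = 13, Q* = 319.
With the tax collected from buyers, demand (in seller-price terms) shifts: Qd = 358 − 3(P + 13.5).
New equilibrium: buyers pay 22, sellers receive 8.5, Q = 292. (Wedge: Pb − Ps = 13.5.)
Quantity falls by |ΔQ| = |319 − 292| = 27.
DWL = ½ · t · |ΔQ| = ½ · 13.5 · 27 = 182.25.

Deadweight loss = 182.25 thousand.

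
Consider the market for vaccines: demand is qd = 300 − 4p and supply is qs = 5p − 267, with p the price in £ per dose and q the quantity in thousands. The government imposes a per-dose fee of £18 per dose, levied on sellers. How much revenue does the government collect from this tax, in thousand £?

Tax revenue = £144 thousand.

Before the tax: set 300 − 4p = 5p − 267 → p* = £63, q* = 48.
With the tax collected from sellers, supply shifts: qs = 5(p − 18) − 267.
Solving gives q = 8 with buyers paying £73 and sellers receiving £55 (the £18 wedge).
Revenue = t · Q = 18 · 8 = £144.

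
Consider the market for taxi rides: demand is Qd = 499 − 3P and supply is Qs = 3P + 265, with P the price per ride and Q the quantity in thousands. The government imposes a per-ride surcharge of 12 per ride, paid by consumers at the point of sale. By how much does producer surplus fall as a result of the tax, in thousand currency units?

Before the tax: set 499 − 3P = 3P + 265 → P* = 39, Q* = 382.
With the tax collected from consumers, demand (in seller-price terms) shifts: Qd = 499 − 3(P + 12).
Solving gives Q = 364 with consumers paying 45 and sellers receiving 33 (the 12 wedge).
ΔPS is the trapezoid between Q = 364 and Q = 382 of height 6: ½ · (382 + 364) · 6 = 2238.

Producer surplus falls by 2238 thousand.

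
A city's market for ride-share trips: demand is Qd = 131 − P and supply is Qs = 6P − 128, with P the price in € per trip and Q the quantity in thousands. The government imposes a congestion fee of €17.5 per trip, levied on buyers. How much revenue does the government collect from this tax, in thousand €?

Tax revenue = €1382.5 thousand.

Before the tax: set 131 − P = 6P − 128 → P* = €37, Q* = 94.
With the tax collected from buyers, demand (in seller-price terms) shifts: Qd = 131 − (P + 17.5).
Solving gives Q = 79 with buyers paying €52 and suppliers receiving €34.5 (the €17.5 wedge).
Revenue = t · Q = 17.5 · 79 = €1382.5.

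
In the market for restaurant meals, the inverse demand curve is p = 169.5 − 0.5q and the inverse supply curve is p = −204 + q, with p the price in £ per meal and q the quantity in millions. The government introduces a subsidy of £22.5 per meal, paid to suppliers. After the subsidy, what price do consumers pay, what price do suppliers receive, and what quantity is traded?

Inverting to q(p) form: qd = 339 − 2p; qs = p + 204.
Without the subsidy, 339 − 2p = p + 204 gives 3p = 135, so p* = £45 and q* = 249.
With a per-unit subsidy paid to suppliers, each receives p + 22.5 per unit sold, so supply becomes qs = (p + 22.5) + 204.
New equilibrium: consumers pay £37.5, suppliers receive £60, q = 264. (Wedge: pb − ps = −22.5.)

Consumers pay £37.5; suppliers receive £60; quantity = 264.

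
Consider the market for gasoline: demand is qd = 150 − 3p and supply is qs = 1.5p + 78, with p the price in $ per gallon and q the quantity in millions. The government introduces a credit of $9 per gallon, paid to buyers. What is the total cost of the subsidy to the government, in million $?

Without the subsidy, 150 − 3p = 1.5p + 78 gives 4.5p = 72, so p* = $16 and q* = 102.
With a per-unit subsidy paid to buyers, each effectively pays p − 9, so demand becomes qd = 150 − 3(p − 9).
New equilibrium: buyers pay $13, sellers receive $22, q = 111. (Wedge: pb − ps = −9.)
Outlay = t · Q = 9 · 111 = $999.

Government outlay = $999 million.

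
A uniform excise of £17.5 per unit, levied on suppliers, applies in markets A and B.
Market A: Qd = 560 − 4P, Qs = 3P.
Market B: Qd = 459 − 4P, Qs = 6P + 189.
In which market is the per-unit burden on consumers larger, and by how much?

Market A: pre-tax P* = £80, Q* = 240; post-tax Q = 210; per-unit burden on consumers = £7.5.
Market B: pre-tax P* = £27, Q* = 351; post-tax Q = 309; per-unit burden on consumers = £10.5.
Difference: £7.5 vs £10.5 → market B is larger by £3.

Market B, by £3.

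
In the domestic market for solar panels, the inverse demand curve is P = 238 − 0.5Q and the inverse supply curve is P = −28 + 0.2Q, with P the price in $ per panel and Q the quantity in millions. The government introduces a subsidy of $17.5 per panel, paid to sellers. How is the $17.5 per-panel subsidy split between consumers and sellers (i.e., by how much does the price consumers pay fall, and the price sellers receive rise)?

Inverting to Q(P) form: Qd = 476 − 2P; Qs = 5P + 140.
Before the subsidy: set 476 − 2P = 5P + 140 → P* = $48, Q* = 380.
With a per-unit subsidy paid to sellers, each receives P + 17.5 per unit sold, so supply becomes Qs = 5(P + 17.5) + 140.
New equilibrium: consumers pay $35.5, sellers receive $53, Q = 405. (Wedge: Pb − Ps = −17.5.)
Gain to consumers: $12.5; to sellers: $5. (They sum to $17.5.)

Consumers gain $12.5 per panel; sellers gain $5 per panel.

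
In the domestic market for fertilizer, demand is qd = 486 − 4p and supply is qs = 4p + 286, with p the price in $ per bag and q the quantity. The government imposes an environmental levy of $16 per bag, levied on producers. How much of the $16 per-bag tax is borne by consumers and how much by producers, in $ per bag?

Without the tax, 486 − 4p = 4p + 286 gives 8p = 200, so p* = $25 and q* = 386.
With the tax collected from producers, supply shifts: qs = 4(p − 16) + 286.
New equilibrium: consumers pay $33, producers receive $17, q = 354. (Wedge: pb − ps = 16.)
Burden on consumers: $8; on producers: $8. (They sum to $16.)
The less price-elastic side of the market bears the larger share of a per-unit tax.

Consumers bear $8 per bag; producers bear $8 per bag.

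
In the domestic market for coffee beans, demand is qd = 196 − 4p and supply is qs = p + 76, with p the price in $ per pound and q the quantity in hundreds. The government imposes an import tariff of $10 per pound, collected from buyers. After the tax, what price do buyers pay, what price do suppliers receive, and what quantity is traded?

Before the tax: set 196 − 4p = p + 76 → p* = $24, q* = 100.
With the tax collected from buyers, demand (in seller-price terms) shifts: qd = 196 − 4(p + 10).
Solving gives q = 92 with buyers paying $26 and suppliers receiving $16 (the $10 wedge).

Buyers pay $26; suppliers receive $16; quantity = 92.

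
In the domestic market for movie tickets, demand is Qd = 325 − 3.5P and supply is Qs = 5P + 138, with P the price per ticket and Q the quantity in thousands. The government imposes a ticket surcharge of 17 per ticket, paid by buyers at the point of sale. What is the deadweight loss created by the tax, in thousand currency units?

Deadweight loss = 297.5 thousand.

Without the tax, 325 − 3.5P = 5P + 138 gives 8.5P = 187, so P* = 22 and Q* = 248.
With the tax collected from buyers, demand (in seller-price terms) shifts: Qd = 325 − 3.5(P + 17).
New equilibrium: buyers pay 32, sellers receive 15, Q = 213. (Wedge: Pb − Ps = 17.)
Quantity falls by |ΔQ| = |248 − 213| = 35.
DWL = ½ · t · |ΔQ| = ½ · 17 · 35 = 297.5.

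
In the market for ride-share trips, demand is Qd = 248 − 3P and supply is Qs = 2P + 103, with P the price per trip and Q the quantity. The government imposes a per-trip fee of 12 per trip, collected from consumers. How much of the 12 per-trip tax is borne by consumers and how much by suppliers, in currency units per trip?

Consumers bear 4.8 per trip; suppliers bear 7.2 per trip.

Before the tax: set 248 − 3P = 2P + 103 → P* = 29, Q* = 161.
With the tax collected from consumers, demand (in seller-price terms) shifts: Qd = 248 − 3(P + 12).
Solving gives Q = 146.6 with consumers paying 33.8 and suppliers receiving 21.8 (the 12 wedge).
Burden on consumers: 4.8; on suppliers: 7.2. (They sum to 12.)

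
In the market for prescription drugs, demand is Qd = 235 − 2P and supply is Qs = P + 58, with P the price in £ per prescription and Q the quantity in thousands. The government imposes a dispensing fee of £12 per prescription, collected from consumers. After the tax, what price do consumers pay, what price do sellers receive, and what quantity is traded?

Before the tax: set 235 − 2P = P + 58 → P* = £59, Q* = 117.
With the tax collected from consumers, demand (in seller-price terms) shifts: Qd = 235 − 2(P + 12).
Solving gives Q = 109 with consumers paying £63 and sellers receiving £51 (the £12 wedge).
The less price-elastic side of the market bears the larger share of a per-unit tax.

Consumers pay £63; sellers receive £51; quantity = 109.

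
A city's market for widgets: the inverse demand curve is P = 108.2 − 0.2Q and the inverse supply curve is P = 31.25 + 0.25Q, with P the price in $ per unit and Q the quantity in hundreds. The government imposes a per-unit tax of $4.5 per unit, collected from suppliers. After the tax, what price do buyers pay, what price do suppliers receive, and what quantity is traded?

Rewrite in direct form: Qd = 541 − 5P and Qs = 4P − 125.
Without the tax, 541 − 5P = 4P − 125 gives 9P = 666, so P* = $74 and Q* = 171.
With the tax collected from suppliers, supply shifts: Qs = 4(P − 4.5) − 125.
Solving gives Q = 161 with buyers paying $76 and suppliers receiving $71.5 (the $4.5 wedge).
The less price-elastic side of the market bears the larger share of a per-unit tax.

Buyers pay $76; suppliers receive $71.5; quantity = 161.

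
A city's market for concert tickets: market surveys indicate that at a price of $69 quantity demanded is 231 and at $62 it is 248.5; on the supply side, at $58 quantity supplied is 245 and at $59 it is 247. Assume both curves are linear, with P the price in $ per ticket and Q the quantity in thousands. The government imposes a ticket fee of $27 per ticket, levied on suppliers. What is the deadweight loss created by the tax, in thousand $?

Deadweight loss = $405 thousand.

Demand slope: (248.5 − 231)/(62 − 69) = -2.5, so Qd = 403.5 − 2.5P.
Supply slope: (247 − 245)/(59 − 58) = 2, so Qs = 2P + 129.
Without the tax, 403.5 − 2.5P = 2P + 129 gives 4.5P = 274.5, so P* = $61 and Q* = 251.
With the tax collected from suppliers, supply shifts: Qs = 2(P − 27) + 129.
New equilibrium: consumers pay $73, suppliers receive $46, Q = 221. (Wedge: Pb − Ps = 27.)
Quantity falls by |ΔQ| = |251 − 221| = 30.
DWL = ½ · t · |ΔQ| = ½ · 27 · 30 = $405.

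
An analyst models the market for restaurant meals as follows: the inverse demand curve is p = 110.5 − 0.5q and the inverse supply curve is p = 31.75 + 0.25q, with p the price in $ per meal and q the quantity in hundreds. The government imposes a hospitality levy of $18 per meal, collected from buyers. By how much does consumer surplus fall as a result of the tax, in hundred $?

Rewrite in direct form: qd = 221 − 2p and qs = 4p − 127.
Before the tax: set 221 − 2p = 4p − 127 → p* = $58, q* = 105.
With the tax collected from buyers, demand (in seller-price terms) shifts: qd = 221 − 2(p + 18).
New equilibrium: buyers pay $70, suppliers receive $52, q = 81. (Wedge: pb − ps = 18.)
ΔCS is the trapezoid between Q = 81 and Q = 105 of height $12: ½ · (105 + 81) · 12 = $1116.

Consumer surplus falls by $1116 hundred.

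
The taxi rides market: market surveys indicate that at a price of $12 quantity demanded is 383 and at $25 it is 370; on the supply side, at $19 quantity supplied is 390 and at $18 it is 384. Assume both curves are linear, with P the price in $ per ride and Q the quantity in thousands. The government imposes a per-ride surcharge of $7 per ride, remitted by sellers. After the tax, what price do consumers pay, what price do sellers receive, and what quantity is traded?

Consumers pay $23; sellers receive $16; quantity = 372.

Demand slope: (370 − 383)/(25 − 12) = -1, so Qd = 395 − P.
Supply slope: (384 − 390)/(18 − 19) = 6, so Qs = 6P + 276.
Before the tax: set 395 − P = 6P + 276 → P* = $17, Q* = 378.
With the tax collected from sellers, supply shifts: Qs = 6(P − 7) + 276.
New equilibrium: consumers pay $23, sellers receive $16, Q = 372. (Wedge: Pb − Ps = 7.)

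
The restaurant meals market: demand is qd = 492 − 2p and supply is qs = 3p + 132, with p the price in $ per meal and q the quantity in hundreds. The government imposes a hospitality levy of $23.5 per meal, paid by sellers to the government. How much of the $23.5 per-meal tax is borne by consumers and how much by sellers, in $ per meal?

Before the tax: set 492 − 2p = 3p + 132 → p* = $72, q* = 348.
With the tax collected from sellers, supply shifts: qs = 3(p − 23.5) + 132.
Solving gives q = 319.8 with consumers paying $86.1 and sellers receiving $62.6 (the $23.5 wedge).
Burden on consumers: $14.1; on sellers: $9.4. (They sum to $23.5.)
The less price-elastic side of the market bears the larger share of a per-unit tax.

Consumers bear $14.1 per meal; sellers bear $9.4 per meal.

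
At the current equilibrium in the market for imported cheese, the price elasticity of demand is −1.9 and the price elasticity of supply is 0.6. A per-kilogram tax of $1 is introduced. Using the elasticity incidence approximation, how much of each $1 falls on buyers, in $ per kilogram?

Buyers bear ≈ $0.24 per kilogram.

Incidence ratio: buyers' share ≈ εs / (εs + |εd|) = 0.6 / (0.6 + 1.9) = 0.24.
So buyers bear ≈ 0.24 × $1 = $0.24; producers bear $0.76.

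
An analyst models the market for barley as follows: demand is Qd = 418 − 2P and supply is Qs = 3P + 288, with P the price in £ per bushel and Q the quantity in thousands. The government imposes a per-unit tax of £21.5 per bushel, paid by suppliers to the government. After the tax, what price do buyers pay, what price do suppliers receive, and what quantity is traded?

Buyers pay £38.9; suppliers receive £17.4; quantity = 340.2.

Before the tax: set 418 − 2P = 3P + 288 → P* = £26, Q* = 366.
With the tax collected from suppliers, supply shifts: Qs = 3(P − 21.5) + 288.
New equilibrium: buyers pay £38.9, suppliers receive £17.4, Q = 340.2. (Wedge: Pb − Ps = 21.5.)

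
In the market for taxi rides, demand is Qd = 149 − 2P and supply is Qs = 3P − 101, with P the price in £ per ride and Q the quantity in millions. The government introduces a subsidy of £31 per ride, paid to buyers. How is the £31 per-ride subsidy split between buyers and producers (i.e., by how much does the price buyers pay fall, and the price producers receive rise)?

Buyers gain £18.6 per ride; producers gain £12.4 per ride.

Before the subsidy: set 149 − 2P = 3P − 101 → P* = £50, Q* = 49.
With a per-unit subsidy paid to buyers, each effectively pays P − 31, so demand becomes Qd = 149 − 2(P − 31).
New equilibrium: buyers pay £31.4, producers receive £62.4, Q = 86.2. (Wedge: Pb − Ps = −31.)
Gain to buyers: £18.6; to producers: £12.4. (They sum to £31.)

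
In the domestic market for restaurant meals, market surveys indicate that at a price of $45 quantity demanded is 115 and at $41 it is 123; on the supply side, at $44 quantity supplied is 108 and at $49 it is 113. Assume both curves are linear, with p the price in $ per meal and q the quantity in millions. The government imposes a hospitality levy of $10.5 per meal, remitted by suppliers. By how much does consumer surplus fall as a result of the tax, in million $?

Consumer surplus falls by $376.25 million.

Demand slope: (123 − 115)/(41 − 45) = -2, so qd = 205 − 2p.
Supply slope: (113 − 108)/(49 − 44) = 1, so qs = p + 64.
Before the tax: set 205 − 2p = p + 64 → p* = $47, q* = 111.
With the tax collected from suppliers, supply shifts: qs = (p − 10.5) + 64.
New equilibrium: consumers pay $50.5, suppliers receive $40, q = 104. (Wedge: pb − ps = 10.5.)
ΔCS is the trapezoid between Q = 104 and Q = 111 of height $3.5: ½ · (111 + 104) · 3.5 = $376.25.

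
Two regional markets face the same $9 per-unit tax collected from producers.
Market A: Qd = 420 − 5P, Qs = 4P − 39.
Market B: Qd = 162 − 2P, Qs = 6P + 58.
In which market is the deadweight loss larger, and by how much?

Market A, by $29.25.

Market A: pre-tax P* = $51, Q* = 165; post-tax Q = 145; deadweight loss = $90.
Market B: pre-tax P* = $13, Q* = 136; post-tax Q = 122.5; deadweight loss = $60.75.
Difference: $90 vs $60.75 → market A is larger by $29.25.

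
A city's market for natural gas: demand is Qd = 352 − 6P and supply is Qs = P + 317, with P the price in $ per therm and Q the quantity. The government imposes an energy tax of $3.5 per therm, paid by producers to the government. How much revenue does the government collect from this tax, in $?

Before the tax: set 352 − 6P = P + 317 → P* = $5, Q* = 322.
With the tax collected from producers, supply shifts: Qs = (P − 3.5) + 317.
Solving gives Q = 319 with consumers paying $5.5 and producers receiving $2 (the $3.5 wedge).
Revenue = t · Q = 3.5 · 319 = $1116.5.

Tax revenue = $1116.5.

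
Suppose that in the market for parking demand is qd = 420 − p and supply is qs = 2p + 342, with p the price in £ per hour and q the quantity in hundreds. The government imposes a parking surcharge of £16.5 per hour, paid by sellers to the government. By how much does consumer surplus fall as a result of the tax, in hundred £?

Without the tax, 420 − p = 2p + 342 gives 3p = 78, so p* = £26 and q* = 394.
With the tax collected from sellers, supply shifts: qs = 2(p − 16.5) + 342.
New equilibrium: buyers pay £37, sellers receive £20.5, q = 383. (Wedge: pb − ps = 16.5.)
ΔCS is the trapezoid between Q = 383 and Q = 394 of height £11: ½ · (394 + 383) · 11 = £4273.5.

Consumer surplus falls by £4273.5 hundred.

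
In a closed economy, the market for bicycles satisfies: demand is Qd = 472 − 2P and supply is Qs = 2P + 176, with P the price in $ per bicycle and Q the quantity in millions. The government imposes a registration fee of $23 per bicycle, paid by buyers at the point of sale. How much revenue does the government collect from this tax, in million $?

Tax revenue = $6923 million.

Before the tax: set 472 − 2P = 2P + 176 → P* = $74, Q* = 324.
With the tax collected from buyers, demand (in seller-price terms) shifts: Qd = 472 − 2(P + 23).
New equilibrium: buyers pay $85.5, producers receive $62.5, Q = 301. (Wedge: Pb − Ps = 23.)
Revenue = t · Q = 23 · 301 = $6923.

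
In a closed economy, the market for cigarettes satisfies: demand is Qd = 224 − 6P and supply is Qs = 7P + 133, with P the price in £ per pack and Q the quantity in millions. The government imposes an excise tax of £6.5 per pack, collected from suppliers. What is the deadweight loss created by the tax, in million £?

Before the tax: set 224 − 6P = 7P + 133 → P* = £7, Q* = 182.
With the tax collected from suppliers, supply shifts: Qs = 7(P − 6.5) + 133.
Solving gives Q = 161 with consumers paying £10.5 and suppliers receiving £4 (the £6.5 wedge).
Quantity falls by |ΔQ| = |182 − 161| = 21.
DWL = ½ · t · |ΔQ| = ½ · 6.5 · 21 = £68.25.

Deadweight loss = £68.25 million.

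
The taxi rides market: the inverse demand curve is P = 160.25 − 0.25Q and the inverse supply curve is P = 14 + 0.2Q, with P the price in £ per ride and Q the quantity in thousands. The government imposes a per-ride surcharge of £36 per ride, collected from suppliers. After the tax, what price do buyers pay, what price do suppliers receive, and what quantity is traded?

Buyers pay £99; suppliers receive £63; quantity = 245.

Inverting to Q(P) form: Qd = 641 − 4P; Qs = 5P − 70.
Before the tax: set 641 − 4P = 5P − 70 → P* = £79, Q* = 325.
With the tax collected from suppliers, supply shifts: Qs = 5(P − 36) − 70.
Solving gives Q = 245 with buyers paying £99 and suppliers receiving £63 (the £36 wedge).
The less price-elastic side of the market bears the larger share of a per-unit tax.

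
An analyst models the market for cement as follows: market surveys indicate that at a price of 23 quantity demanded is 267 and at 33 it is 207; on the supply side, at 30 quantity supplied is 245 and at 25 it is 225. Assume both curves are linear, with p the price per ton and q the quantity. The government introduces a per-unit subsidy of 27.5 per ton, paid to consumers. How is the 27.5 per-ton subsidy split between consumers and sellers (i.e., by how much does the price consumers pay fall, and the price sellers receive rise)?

Consumers gain 11 per ton; sellers gain 16.5 per ton.

Demand slope: (207 − 267)/(33 − 23) = -6, so qd = 405 − 6p.
Supply slope: (225 − 245)/(25 − 30) = 4, so qs = 4p + 125.
Without the subsidy, 405 − 6p = 4p + 125 gives 10p = 280, so p* = 28 and q* = 237.
With a per-unit subsidy paid to consumers, each effectively pays p − 27.5, so demand becomes qd = 405 − 6(p − 27.5).
New equilibrium: consumers pay 17, sellers receive 44.5, q = 303. (Wedge: pb − ps = −27.5.)
Gain to consumers: 11; to sellers: 16.5. (They sum to 27.5.)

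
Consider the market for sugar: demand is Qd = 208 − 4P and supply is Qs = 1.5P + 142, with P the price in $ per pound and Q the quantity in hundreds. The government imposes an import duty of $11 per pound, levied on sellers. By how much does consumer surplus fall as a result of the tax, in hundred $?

Consumer surplus falls by $462 hundred.

Without the tax, 208 − 4P = 1.5P + 142 gives 5.5P = 66, so P* = $12 and Q* = 160.
With the tax collected from sellers, supply shifts: Qs = 1.5(P − 11) + 142.
Solving gives Q = 148 with buyers paying $15 and sellers receiving $4 (the $11 wedge).
ΔCS is the trapezoid between Q = 148 and Q = 160 of height $3: ½ · (160 + 148) · 3 = $462.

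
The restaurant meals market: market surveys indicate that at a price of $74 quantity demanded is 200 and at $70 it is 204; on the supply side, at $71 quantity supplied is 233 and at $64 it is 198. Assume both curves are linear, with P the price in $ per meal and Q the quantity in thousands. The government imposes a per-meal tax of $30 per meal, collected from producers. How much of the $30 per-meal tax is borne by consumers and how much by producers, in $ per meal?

Demand slope: (204 − 200)/(70 − 74) = -1, so Qd = 274 − P.
Supply slope: (198 − 233)/(64 − 71) = 5, so Qs = 5P − 122.
Before the tax: set 274 − P = 5P − 122 → P* = $66, Q* = 208.
With the tax collected from producers, supply shifts: Qs = 5(P − 30) − 122.
Solving gives Q = 183 with consumers paying $91 and producers receiving $61 (the $30 wedge).
Burden on consumers: $25; on producers: $5. (They sum to $30.)

Consumers bear $25 per meal; producers bear $5 per meal.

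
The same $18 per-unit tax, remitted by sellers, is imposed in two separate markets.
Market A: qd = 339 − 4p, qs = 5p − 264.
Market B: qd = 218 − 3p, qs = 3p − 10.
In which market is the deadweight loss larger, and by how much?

Market A: pre-tax p* = $67, q* = 71; post-tax q = 31; deadweight loss = $360.
Market B: pre-tax p* = $38, q* = 104; post-tax q = 77; deadweight loss = $243.
Difference: $360 vs $243 → market A is larger by $117.

Market A, by $117.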